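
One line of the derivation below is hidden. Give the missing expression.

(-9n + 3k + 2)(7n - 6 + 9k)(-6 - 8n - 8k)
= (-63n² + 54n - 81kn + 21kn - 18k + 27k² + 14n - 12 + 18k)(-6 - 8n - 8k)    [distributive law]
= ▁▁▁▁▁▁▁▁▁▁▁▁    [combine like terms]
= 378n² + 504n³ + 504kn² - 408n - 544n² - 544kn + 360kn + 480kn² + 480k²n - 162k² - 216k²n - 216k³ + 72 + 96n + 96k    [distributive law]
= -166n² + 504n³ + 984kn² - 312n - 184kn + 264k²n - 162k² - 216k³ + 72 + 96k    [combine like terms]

After combine like terms, the bracketed line is:

(-63n² + 68n - 60kn + 27k² - 12)(-6 - 8n - 8k)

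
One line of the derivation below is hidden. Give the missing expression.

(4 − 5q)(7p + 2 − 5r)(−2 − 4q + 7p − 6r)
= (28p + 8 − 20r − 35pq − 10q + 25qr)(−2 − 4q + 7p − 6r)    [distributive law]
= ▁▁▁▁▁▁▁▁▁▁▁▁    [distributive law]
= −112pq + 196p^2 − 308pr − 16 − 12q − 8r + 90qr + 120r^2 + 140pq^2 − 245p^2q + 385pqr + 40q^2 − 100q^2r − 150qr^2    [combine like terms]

After distributive law, the bracketed line is:

−56p − 112pq + 196p^2 − 168pr − 16 − 32q + 56p − 48r + 40r + 80qr − 140pr + 120r^2 + 70pq + 140pq^2 − 245p^2q + 210pqr + 20q + 40q^2 − 70pq + 60qr − 50qr − 100q^2r + 175pqr − 150qr^2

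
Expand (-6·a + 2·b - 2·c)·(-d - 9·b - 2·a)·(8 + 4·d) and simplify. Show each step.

48·a·d + 24·a·d^2 + 400·a·b + 200·a·b·d + 96·a^2 + 48·a^2·d - 16·b·d - 8·b·d^2 - 144·b^2 - 72·b^2·d + 16·c·d + 8·c·d^2 + 144·b·c + 72·b·c·d + 32·a·c + 16·a·c·d

(-6·a + 2·b - 2·c)·(-d - 9·b - 2·a)·(8 + 4·d)
= (6·a·d + 54·a·b + 12·a^2 - 2·b·d - 18·b^2 - 4·a·b + 2·c·d + 18·b·c + 4·a·c)·(8 + 4·d)    [distributive law]
= (6·a·d + 50·a·b + 12·a^2 - 2·b·d - 18·b^2 + 2·c·d + 18·b·c + 4·a·c)·(8 + 4·d)    [combine like terms]
= 48·a·d + 24·a·d^2 + 400·a·b + 200·a·b·d + 96·a^2 + 48·a^2·d - 16·b·d - 8·b·d^2 - 144·b^2 - 72·b^2·d + 16·c·d + 8·c·d^2 + 144·b·c + 72·b·c·d + 32·a·c + 16·a·c·d    [distributive law]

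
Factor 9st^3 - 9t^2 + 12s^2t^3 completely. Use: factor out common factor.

9st^3 - 9t^2 + 12s^2t^3
= 3(3st^3 - 3t^2 + 4s^2t^3)    [factor out 3]
= 3t^2(3st - 3 + 4s^2t)    [factor out t^2]

3t^2(3st - 3 + 4s^2t)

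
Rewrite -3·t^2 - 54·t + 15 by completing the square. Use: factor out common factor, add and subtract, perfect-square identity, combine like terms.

-3(t + 9)^2 + 258

-3·t^2 - 54·t + 15
= -3(t^2 + 18·t) + 15    [factor out -3 from the t-terms]
= -3(t^2 + 18·t + 81 - 81) + 15    [add and subtract 81 inside the bracket]
= -3(t + 9)^2 + 243 + 15    [perfect-square identity]
= -3(t + 9)^2 + 258    [combine constants]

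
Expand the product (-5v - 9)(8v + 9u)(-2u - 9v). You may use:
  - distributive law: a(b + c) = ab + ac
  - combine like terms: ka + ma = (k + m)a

485uv^2 + 360v^3 + 90u^2v + 873uv + 648v^2 + 162u^2

(-5v - 9)(8v + 9u)(-2u - 9v)
= (-40v^2 - 45uv - 72v - 81u)(-2u - 9v)    [distributive law]
= 80uv^2 + 360v^3 + 90u^2v + 405uv^2 + 144uv + 648v^2 + 162u^2 + 729uv    [distributive law]
= 485uv^2 + 360v^3 + 90u^2v + 873uv + 648v^2 + 162u^2    [combine like terms]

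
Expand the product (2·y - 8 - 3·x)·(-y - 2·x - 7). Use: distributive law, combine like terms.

(2·y - 8 - 3·x)·(-y - 2·x - 7)
= -2·y^2 - 4·x·y - 14·y + 8·y + 16·x + 56 + 3·x·y + 6·x^2 + 21·x    [distributive law]
= -2·y^2 - x·y - 6·y + 37·x + 56 + 6·x^2    [combine like terms]

-2·y^2 - x·y - 6·y + 37·x + 56 + 6·x^2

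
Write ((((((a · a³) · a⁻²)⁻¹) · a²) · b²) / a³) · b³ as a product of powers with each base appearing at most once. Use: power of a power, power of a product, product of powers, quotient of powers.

a⁻³b⁵

((((((a · a³) · a⁻²)⁻¹) · a²) · b²) / a³) · b³
= ((((((a · a³)⁻¹) · ((a⁻²)⁻¹)) · a²) · b²) / a³) · b³    [power of a product]
= ((((((a⁻¹) · ((a³)⁻¹)) · ((a⁻²)⁻¹)) · a²) · b²) / a³) · b³    [power of a product]
= (((((a⁻¹ · a⁻³) · ((a⁻²)⁻¹)) · a²) · b²) / a³) · b³    [power of a power]
= ((((a⁻⁴ · ((a⁻²)⁻¹)) · a²) · b²) / a³) · b³    [product of powers]
= ((((a⁻⁴ · a²) · a²) · b²) / a³) · b³    [power of a power]
= (((a⁻² · a²) · b²) / a³) · b³    [product of powers]
= ((a⁰ · b²) / a³) · b³    [product of powers]
= a⁻³b⁵    [quotient of powers; product of powers]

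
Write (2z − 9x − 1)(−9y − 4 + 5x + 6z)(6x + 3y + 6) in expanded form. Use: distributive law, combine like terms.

−240xyz − 54y^2z − 150yz − 348xz − 84z − 264x^2z + 72xz^2 + 36yz^2 + 72z^2 + 351x^2y + 243xy^2 + 633xy − 84x^2 + 210x − 270x^3 + 27y^2 + 66y + 24

(2z − 9x − 1)(−9y − 4 + 5x + 6z)(6x + 3y + 6)
= (−18yz − 8z + 10xz + 12z^2 + 81xy + 36x − 45x^2 − 54xz + 9y + 4 − 5x − 6z)(6x + 3y + 6)    [distributive law]
= (−18yz − 14z − 44xz + 12z^2 + 81xy + 31x − 45x^2 + 9y + 4)(6x + 3y + 6)    [combine like terms]
= −108xyz − 54y^2z − 108yz − 84xz − 42yz − 84z − 264x^2z − 132xyz − 264xz + 72xz^2 + 36yz^2 + 72z^2 + 486x^2y + 243xy^2 + 486xy + 186x^2 + 93xy + 186x − 270x^3 − 135x^2y − 270x^2 + 54xy + 27y^2 + 54y + 24x + 12y + 24    [distributive law]
= −240xyz − 54y^2z − 150yz − 348xz − 84z − 264x^2z + 72xz^2 + 36yz^2 + 72z^2 + 351x^2y + 243xy^2 + 633xy − 84x^2 + 210x − 270x^3 + 27y^2 + 66y + 24    [combine like terms]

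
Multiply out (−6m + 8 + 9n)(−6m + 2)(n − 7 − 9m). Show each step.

(−6m + 8 + 9n)(−6m + 2)(n − 7 − 9m)
= (36m^2 − 12m − 48m + 16 − 54mn + 18n)(n − 7 − 9m)    [distributive law]
= (36m^2 − 60m + 16 − 54mn + 18n)(n − 7 − 9m)    [combine like terms]
= 36m^2n − 252m^2 − 324m^3 − 60mn + 420m + 540m^2 + 16n − 112 − 144m − 54mn^2 + 378mn + 486m^2n + 18n^2 − 126n − 162mn    [distributive law]
= 522m^2n + 288m^2 − 324m^3 + 156mn + 276m − 110n − 112 − 54mn^2 + 18n^2    [combine like terms]

522m^2n + 288m^2 − 324m^3 + 156mn + 276m − 110n − 112 − 54mn^2 + 18n^2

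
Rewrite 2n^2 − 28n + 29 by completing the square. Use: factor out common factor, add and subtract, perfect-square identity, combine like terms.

2n^2 − 28n + 29
= 2(n^2 − 14n) + 29    [factor out 2 from the n-terms]
= 2(n^2 − 14n + 49 − 49) + 29    [add and subtract 49 inside the bracket]
= 2(n − 7)^2 − 98 + 29    [perfect-square identity]
= 2(n − 7)^2 − 69    [combine constants]

2(n − 7)^2 − 69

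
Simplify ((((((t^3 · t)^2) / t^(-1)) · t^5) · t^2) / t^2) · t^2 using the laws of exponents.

((((((t^3 · t)^2) / t^(-1)) · t^5) · t^2) / t^2) · t^2
= (((((((t^3)^2) · (t^2)) / t^(-1)) · t^5) · t^2) / t^2) · t^2    [power of a product]
= (((((t^6 · (t^2)) / t^(-1)) · t^5) · t^2) / t^2) · t^2    [power of a power]
= ((((t^8 / t^(-1)) · t^5) · t^2) / t^2) · t^2    [product of powers]
= (((t^9 · t^5) · t^2) / t^2) · t^2    [quotient of powers]
= ((t^14 · t^2) / t^2) · t^2    [product of powers]
= (t^16 / t^2) · t^2    [product of powers]
= t^14 · t^2    [quotient of powers]
= t^16    [product of powers]

t^16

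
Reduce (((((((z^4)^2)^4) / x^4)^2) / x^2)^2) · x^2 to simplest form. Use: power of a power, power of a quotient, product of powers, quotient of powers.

x^(-18)z^128

(((((((z^4)^2)^4) / x^4)^2) / x^2)^2) · x^2
= (((((((z^4)^2)^4) / x^4)^2)^2) / ((x^2)^2)) · x^2    [power of a quotient]
= ((((((z^4)^2)^4) / x^4)^4) / ((x^2)^2)) · x^2    [power of a power]
= ((((((z^4)^2)^4)^4) / ((x^4)^4)) / ((x^2)^2)) · x^2    [power of a quotient]
= (((((z^4)^2)^16) / ((x^4)^4)) / ((x^2)^2)) · x^2    [power of a power]
= ((((z^4)^32) / ((x^4)^4)) / ((x^2)^2)) · x^2    [power of a power]
= ((z^128 / ((x^4)^4)) / ((x^2)^2)) · x^2    [power of a power]
= ((z^128 / x^16) / ((x^2)^2)) · x^2    [power of a power]
= ((z^128 / x^16) / x^4) · x^2    [power of a power]
= x^(-18)z^128    [quotient of powers; product of powers]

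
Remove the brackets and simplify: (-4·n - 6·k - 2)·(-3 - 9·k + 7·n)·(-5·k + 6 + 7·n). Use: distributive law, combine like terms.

226·k·n + 30·n - 182·n² + 408·k²·n + 98·k·n² - 196·n³ + 144·k² + 186·k - 270·k³ + 36

(-4·n - 6·k - 2)·(-3 - 9·k + 7·n)·(-5·k + 6 + 7·n)
= (12·n + 36·k·n - 28·n² + 18·k + 54·k² - 42·k·n + 6 + 18·k - 14·n)·(-5·k + 6 + 7·n)    [distributive law]
= (-2·n - 6·k·n - 28·n² + 36·k + 54·k² + 6)·(-5·k + 6 + 7·n)    [combine like terms]
= 10·k·n - 12·n - 14·n² + 30·k²·n - 36·k·n - 42·k·n² + 140·k·n² - 168·n² - 196·n³ - 180·k² + 216·k + 252·k·n - 270·k³ + 324·k² + 378·k²·n - 30·k + 36 + 42·n    [distributive law]
= 226·k·n + 30·n - 182·n² + 408·k²·n + 98·k·n² - 196·n³ + 144·k² + 186·k - 270·k³ + 36    [combine like terms]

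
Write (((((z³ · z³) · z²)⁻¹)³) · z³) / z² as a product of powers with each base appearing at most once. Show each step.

z⁻²³

(((((z³ · z³) · z²)⁻¹)³) · z³) / z²
= ((((z³ · z³) · z²)⁻³) · z³) / z²    [power of a power]
= ((((z³ · z³)⁻³) · ((z²)⁻³)) · z³) / z²    [power of a product]
= (((((z³)⁻³) · ((z³)⁻³)) · ((z²)⁻³)) · z³) / z²    [power of a product]
= (((z⁻⁹ · ((z³)⁻³)) · ((z²)⁻³)) · z³) / z²    [power of a power]
= (((z⁻⁹ · z⁻⁹) · ((z²)⁻³)) · z³) / z²    [power of a power]
= ((z⁻¹⁸ · ((z²)⁻³)) · z³) / z²    [product of powers]
= ((z⁻¹⁸ · z⁻⁶) · z³) / z²    [power of a power]
= (z⁻²⁴ · z³) / z²    [product of powers]
= z⁻²¹ / z²    [product of powers]
= z⁻²³    [quotient of powers]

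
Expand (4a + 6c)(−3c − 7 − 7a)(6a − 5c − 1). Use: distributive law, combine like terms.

(4a + 6c)(−3c − 7 − 7a)(6a − 5c − 1)
= (−12ac − 28a − 28a^2 − 18c^2 − 42c − 42ac)(6a − 5c − 1)    [distributive law]
= (−54ac − 28a − 28a^2 − 18c^2 − 42c)(6a − 5c − 1)    [combine like terms]
= −324a^2c + 270ac^2 + 54ac − 168a^2 + 140ac + 28a − 168a^3 + 140a^2c + 28a^2 − 108ac^2 + 90c^3 + 18c^2 − 252ac + 210c^2 + 42c    [distributive law]
= −184a^2c + 162ac^2 − 58ac − 140a^2 + 28a − 168a^3 + 90c^3 + 228c^2 + 42c    [combine like terms]

−184a^2c + 162ac^2 − 58ac − 140a^2 + 28a − 168a^3 + 90c^3 + 228c^2 + 42c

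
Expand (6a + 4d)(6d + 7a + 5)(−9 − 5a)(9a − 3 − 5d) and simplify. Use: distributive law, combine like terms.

−2484a^2d + 1758ad + 1796ad^2 − 1830a^3d + 520a^2d^2 − 4122a^3 − 846a^2 − 1890a^4 + 810a + 1548d^2 + 1080d^3 + 600ad^3 + 540d

(6a + 4d)(6d + 7a + 5)(−9 − 5a)(9a − 3 − 5d)
= (36ad + 42a^2 + 30a + 24d^2 + 28ad + 20d)(−9 − 5a)(9a − 3 − 5d)    [distributive law]
= (64ad + 42a^2 + 30a + 24d^2 + 20d)(−9 − 5a)(9a − 3 − 5d)    [combine like terms]
= (−576ad − 320a^2d − 378a^2 − 210a^3 − 270a − 150a^2 − 216d^2 − 120ad^2 − 180d − 100ad)(9a − 3 − 5d)    [distributive law]
= (−676ad − 320a^2d − 528a^2 − 210a^3 − 270a − 216d^2 − 120ad^2 − 180d)(9a − 3 − 5d)    [combine like terms]
= −6084a^2d + 2028ad + 3380ad^2 − 2880a^3d + 960a^2d + 1600a^2d^2 − 4752a^3 + 1584a^2 + 2640a^2d − 1890a^4 + 630a^3 + 1050a^3d − 2430a^2 + 810a + 1350ad − 1944ad^2 + 648d^2 + 1080d^3 − 1080a^2d^2 + 360ad^2 + 600ad^3 − 1620ad + 540d + 900d^2    [distributive law]
= −2484a^2d + 1758ad + 1796ad^2 − 1830a^3d + 520a^2d^2 − 4122a^3 − 846a^2 − 1890a^4 + 810a + 1548d^2 + 1080d^3 + 600ad^3 + 540d    [combine like terms]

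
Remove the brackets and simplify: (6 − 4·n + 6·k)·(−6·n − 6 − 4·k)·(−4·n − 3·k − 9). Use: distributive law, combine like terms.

(6 − 4·n + 6·k)·(−6·n − 6 − 4·k)·(−4·n − 3·k − 9)
= (−36·n − 36 − 24·k + 24·n^2 + 24·n + 16·k·n − 36·k·n − 36·k − 24·k^2)·(−4·n − 3·k − 9)    [distributive law]
= (−12·n − 36 − 60·k + 24·n^2 − 20·k·n − 24·k^2)·(−4·n − 3·k − 9)    [combine like terms]
= 48·n^2 + 36·k·n + 108·n + 144·n + 108·k + 324 + 240·k·n + 180·k^2 + 540·k − 96·n^3 − 72·k·n^2 − 216·n^2 + 80·k·n^2 + 60·k^2·n + 180·k·n + 96·k^2·n + 72·k^3 + 216·k^2    [distributive law]
= −168·n^2 + 456·k·n + 252·n + 648·k + 324 + 396·k^2 − 96·n^3 + 8·k·n^2 + 156·k^2·n + 72·k^3    [combine like terms]

−168·n^2 + 456·k·n + 252·n + 648·k + 324 + 396·k^2 − 96·n^3 + 8·k·n^2 + 156·k^2·n + 72·k^3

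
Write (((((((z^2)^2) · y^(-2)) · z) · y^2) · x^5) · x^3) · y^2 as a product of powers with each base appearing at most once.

(((((((z^2)^2) · y^(-2)) · z) · y^2) · x^5) · x^3) · y^2
= (((((z^4 · y^(-2)) · z) · y^2) · x^5) · x^3) · y^2    [power of a power]
= x^8y^2z^5    [product of powers]

x^8y^2z^5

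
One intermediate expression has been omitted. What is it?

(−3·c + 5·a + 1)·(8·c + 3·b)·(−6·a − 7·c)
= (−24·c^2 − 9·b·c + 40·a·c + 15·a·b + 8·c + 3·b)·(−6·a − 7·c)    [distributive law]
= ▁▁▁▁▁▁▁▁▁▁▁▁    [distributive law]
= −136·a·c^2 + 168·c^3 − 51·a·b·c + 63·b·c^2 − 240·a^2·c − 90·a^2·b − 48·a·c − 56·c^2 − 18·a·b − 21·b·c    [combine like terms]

By distributive law:

144·a·c^2 + 168·c^3 + 54·a·b·c + 63·b·c^2 − 240·a^2·c − 280·a·c^2 − 90·a^2·b − 105·a·b·c − 48·a·c − 56·c^2 − 18·a·b − 21·b·c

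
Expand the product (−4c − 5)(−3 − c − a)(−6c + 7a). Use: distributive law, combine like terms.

(−4c − 5)(−3 − c − a)(−6c + 7a)
= (12c + 4c^2 + 4ac + 15 + 5c + 5a)(−6c + 7a)    [distributive law]
= (17c + 4c^2 + 4ac + 15 + 5a)(−6c + 7a)    [combine like terms]
= −102c^2 + 119ac − 24c^3 + 28ac^2 − 24ac^2 + 28a^2c − 90c + 105a − 30ac + 35a^2    [distributive law]
= −102c^2 + 89ac − 24c^3 + 4ac^2 + 28a^2c − 90c + 105a + 35a^2    [combine like terms]

−102c^2 + 89ac − 24c^3 + 4ac^2 + 28a^2c − 90c + 105a + 35a^2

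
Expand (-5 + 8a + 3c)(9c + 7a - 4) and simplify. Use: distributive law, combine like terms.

(-5 + 8a + 3c)(9c + 7a - 4)
= -45c - 35a + 20 + 72ac + 56a^2 - 32a + 27c^2 + 21ac - 12c    [distributive law]
= -57c - 67a + 20 + 93ac + 56a^2 + 27c^2    [combine like terms]

-57c - 67a + 20 + 93ac + 56a^2 + 27c^2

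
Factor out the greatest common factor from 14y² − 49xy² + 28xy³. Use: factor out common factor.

14y² − 49xy² + 28xy³
= 7(2y² − 7xy² + 4xy³)    [factor out 7]
= 7y²(2 − 7x + 4xy)    [factor out y²]

7y²(2 − 7x + 4xy)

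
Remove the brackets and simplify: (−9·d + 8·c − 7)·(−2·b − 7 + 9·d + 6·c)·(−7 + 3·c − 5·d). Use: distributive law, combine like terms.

−196·b·d + 134·b·c·d − 90·b·d^2 + 567·d^2 − 333·c·d^2 + 405·d^3 + 364·c·d − 186·c^2·d + 154·b·c − 48·b·c^2 + 833·c − 630·c^2 + 144·c^3 − 98·b − 343 − 245·d

(−9·d + 8·c − 7)·(−2·b − 7 + 9·d + 6·c)·(−7 + 3·c − 5·d)
= (18·b·d + 63·d − 81·d^2 − 54·c·d − 16·b·c − 56·c + 72·c·d + 48·c^2 + 14·b + 49 − 63·d − 42·c)·(−7 + 3·c − 5·d)    [distributive law]
= (18·b·d − 81·d^2 + 18·c·d − 16·b·c − 98·c + 48·c^2 + 14·b + 49)·(−7 + 3·c − 5·d)    [combine like terms]
= −126·b·d + 54·b·c·d − 90·b·d^2 + 567·d^2 − 243·c·d^2 + 405·d^3 − 126·c·d + 54·c^2·d − 90·c·d^2 + 112·b·c − 48·b·c^2 + 80·b·c·d + 686·c − 294·c^2 + 490·c·d − 336·c^2 + 144·c^3 − 240·c^2·d − 98·b + 42·b·c − 70·b·d − 343 + 147·c − 245·d    [distributive law]
= −196·b·d + 134·b·c·d − 90·b·d^2 + 567·d^2 − 333·c·d^2 + 405·d^3 + 364·c·d − 186·c^2·d + 154·b·c − 48·b·c^2 + 833·c − 630·c^2 + 144·c^3 − 98·b − 343 − 245·d    [combine like terms]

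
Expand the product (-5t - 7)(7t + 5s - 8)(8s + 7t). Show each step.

-455st^2 - 245t^3 - 200s^2t - 317st - 63t^2 - 280s^2 + 448s + 392t

(-5t - 7)(7t + 5s - 8)(8s + 7t)
= (-35t^2 - 25st + 40t - 49t - 35s + 56)(8s + 7t)    [distributive law]
= (-35t^2 - 25st - 9t - 35s + 56)(8s + 7t)    [combine like terms]
= -280st^2 - 245t^3 - 200s^2t - 175st^2 - 72st - 63t^2 - 280s^2 - 245st + 448s + 392t    [distributive law]
= -455st^2 - 245t^3 - 200s^2t - 317st - 63t^2 - 280s^2 + 448s + 392t    [combine like terms]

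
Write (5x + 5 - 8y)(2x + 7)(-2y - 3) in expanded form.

(5x + 5 - 8y)(2x + 7)(-2y - 3)
= (10x^2 + 35x + 10x + 35 - 16xy - 56y)(-2y - 3)    [distributive law]
= (10x^2 + 45x + 35 - 16xy - 56y)(-2y - 3)    [combine like terms]
= -20x^2y - 30x^2 - 90xy - 135x - 70y - 105 + 32xy^2 + 48xy + 112y^2 + 168y    [distributive law]
= -20x^2y - 30x^2 - 42xy - 135x + 98y - 105 + 32xy^2 + 112y^2    [combine like terms]

-20x^2y - 30x^2 - 42xy - 135x + 98y - 105 + 32xy^2 + 112y^2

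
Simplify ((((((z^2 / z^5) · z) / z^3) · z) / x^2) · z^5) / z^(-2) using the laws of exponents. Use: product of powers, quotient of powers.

x^(-2)z^3

((((((z^2 / z^5) · z) / z^3) · z) / x^2) · z^5) / z^(-2)
= (((((z^(-3) · z) / z^3) · z) / x^2) · z^5) / z^(-2)    [quotient of powers]
= ((((z^(-2) / z^3) · z) / x^2) · z^5) / z^(-2)    [product of powers]
= (((z^(-5) · z) / x^2) · z^5) / z^(-2)    [quotient of powers]
= ((z^(-4) / x^2) · z^5) / z^(-2)    [product of powers]
= x^(-2)z^3    [quotient of powers; product of powers]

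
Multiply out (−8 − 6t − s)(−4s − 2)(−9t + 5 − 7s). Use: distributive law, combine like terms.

−270st + 58s − 218s^2 − 84t + 80 − 216st^2 − 204s^2t − 108t^2 − 28s^3

(−8 − 6t − s)(−4s − 2)(−9t + 5 − 7s)
= (32s + 16 + 24st + 12t + 4s^2 + 2s)(−9t + 5 − 7s)    [distributive law]
= (34s + 16 + 24st + 12t + 4s^2)(−9t + 5 − 7s)    [combine like terms]
= −306st + 170s − 238s^2 − 144t + 80 − 112s − 216st^2 + 120st − 168s^2t − 108t^2 + 60t − 84st − 36s^2t + 20s^2 − 28s^3    [distributive law]
= −270st + 58s − 218s^2 − 84t + 80 − 216st^2 − 204s^2t − 108t^2 − 28s^3    [combine like terms]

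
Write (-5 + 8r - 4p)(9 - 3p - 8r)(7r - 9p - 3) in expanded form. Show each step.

-651r + 468p + 135 - 1179pr + 153p^2 + 976r^2 + 632pr^2 + 12p^2r - 448r^3 - 108p^3

(-5 + 8r - 4p)(9 - 3p - 8r)(7r - 9p - 3)
= (-45 + 15p + 40r + 72r - 24pr - 64r^2 - 36p + 12p^2 + 32pr)(7r - 9p - 3)    [distributive law]
= (-45 - 21p + 112r + 8pr - 64r^2 + 12p^2)(7r - 9p - 3)    [combine like terms]
= -315r + 405p + 135 - 147pr + 189p^2 + 63p + 784r^2 - 1008pr - 336r + 56pr^2 - 72p^2r - 24pr - 448r^3 + 576pr^2 + 192r^2 + 84p^2r - 108p^3 - 36p^2    [distributive law]
= -651r + 468p + 135 - 1179pr + 153p^2 + 976r^2 + 632pr^2 + 12p^2r - 448r^3 - 108p^3    [combine like terms]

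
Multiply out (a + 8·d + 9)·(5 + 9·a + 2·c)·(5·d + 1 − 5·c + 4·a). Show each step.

(a + 8·d + 9)·(5 + 9·a + 2·c)·(5·d + 1 − 5·c + 4·a)
= (5·a + 9·a² + 2·a·c + 40·d + 72·a·d + 16·c·d + 45 + 81·a + 18·c)·(5·d + 1 − 5·c + 4·a)    [distributive law]
= (86·a + 9·a² + 2·a·c + 40·d + 72·a·d + 16·c·d + 45 + 18·c)·(5·d + 1 − 5·c + 4·a)    [combine like terms]
= 430·a·d + 86·a − 430·a·c + 344·a² + 45·a²·d + 9·a² − 45·a²·c + 36·a³ + 10·a·c·d + 2·a·c − 10·a·c² + 8·a²·c + 200·d² + 40·d − 200·c·d + 160·a·d + 360·a·d² + 72·a·d − 360·a·c·d + 288·a²·d + 80·c·d² + 16·c·d − 80·c²·d + 64·a·c·d + 225·d + 45 − 225·c + 180·a + 90·c·d + 18·c − 90·c² + 72·a·c    [distributive law]
= 662·a·d + 266·a − 356·a·c + 353·a² + 333·a²·d − 37·a²·c + 36·a³ − 286·a·c·d − 10·a·c² + 200·d² + 265·d − 94·c·d + 360·a·d² + 80·c·d² − 80·c²·d + 45 − 207·c − 90·c²    [combine like terms]

662·a·d + 266·a − 356·a·c + 353·a² + 333·a²·d − 37·a²·c + 36·a³ − 286·a·c·d − 10·a·c² + 200·d² + 265·d − 94·c·d + 360·a·d² + 80·c·d² − 80·c²·d + 45 − 207·c − 90·c²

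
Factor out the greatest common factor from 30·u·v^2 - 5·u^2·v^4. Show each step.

30·u·v^2 - 5·u^2·v^4
= 5(6·u·v^2 - u^2·v^4)    [factor out 5]
= 5·u·v^2(6 - u·v^2)    [factor out u·v^2]

5·u·v^2(6 - u·v^2)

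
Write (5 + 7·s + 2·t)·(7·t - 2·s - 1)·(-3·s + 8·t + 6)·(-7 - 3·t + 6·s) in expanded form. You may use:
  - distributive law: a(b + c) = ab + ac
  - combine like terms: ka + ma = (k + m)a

(5 + 7·s + 2·t)·(7·t - 2·s - 1)·(-3·s + 8·t + 6)·(-7 - 3·t + 6·s)
= (35·t - 10·s - 5 + 49·s·t - 14·s² - 7·s + 14·t² - 4·s·t - 2·t)·(-3·s + 8·t + 6)·(-7 - 3·t + 6·s)    [distributive law]
= (33·t - 17·s - 5 + 45·s·t - 14·s² + 14·t²)·(-3·s + 8·t + 6)·(-7 - 3·t + 6·s)    [combine like terms]
= (-99·s·t + 264·t² + 198·t + 51·s² - 136·s·t - 102·s + 15·s - 40·t - 30 - 135·s²·t + 360·s·t² + 270·s·t + 42·s³ - 112·s²·t - 84·s² - 42·s·t² + 112·t³ + 84·t²)·(-7 - 3·t + 6·s)    [distributive law]
= (35·s·t + 348·t² + 158·t - 33·s² - 87·s - 30 - 247·s²·t + 318·s·t² + 42·s³ + 112·t³)·(-7 - 3·t + 6·s)    [combine like terms]
= -245·s·t - 105·s·t² + 210·s²·t - 2436·t² - 1044·t³ + 2088·s·t² - 1106·t - 474·t² + 948·s·t + 231·s² + 99·s²·t - 198·s³ + 609·s + 261·s·t - 522·s² + 210 + 90·t - 180·s + 1729·s²·t + 741·s²·t² - 1482·s³·t - 2226·s·t² - 954·s·t³ + 1908·s²·t² - 294·s³ - 126·s³·t + 252·s⁴ - 784·t³ - 336·t⁴ + 672·s·t³    [distributive law]
= 964·s·t - 243·s·t² + 2038·s²·t - 2910·t² - 1828·t³ - 1016·t - 291·s² - 492·s³ + 429·s + 210 + 2649·s²·t² - 1608·s³·t - 282·s·t³ + 252·s⁴ - 336·t⁴    [combine like terms]

964·s·t - 243·s·t² + 2038·s²·t - 2910·t² - 1828·t³ - 1016·t - 291·s² - 492·s³ + 429·s + 210 + 2649·s²·t² - 1608·s³·t - 282·s·t³ + 252·s⁴ - 336·t⁴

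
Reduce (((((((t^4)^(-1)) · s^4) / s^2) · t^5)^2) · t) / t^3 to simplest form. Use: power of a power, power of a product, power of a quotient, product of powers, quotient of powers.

(((((((t^4)^(-1)) · s^4) / s^2) · t^5)^2) · t) / t^3
= (((((((t^4)^(-1)) · s^4) / s^2)^2) · ((t^5)^2)) · t) / t^3    [power of a product]
= (((((((t^4)^(-1)) · s^4)^2) / ((s^2)^2)) · ((t^5)^2)) · t) / t^3    [power of a quotient]
= (((((((t^4)^(-1))^2) · ((s^4)^2)) / ((s^2)^2)) · ((t^5)^2)) · t) / t^3    [power of a product]
= ((((((t^4)^(-2)) · ((s^4)^2)) / ((s^2)^2)) · ((t^5)^2)) · t) / t^3    [power of a power]
= ((((t^(-8) · ((s^4)^2)) / ((s^2)^2)) · ((t^5)^2)) · t) / t^3    [power of a power]
= ((((t^(-8) · s^8) / ((s^2)^2)) · ((t^5)^2)) · t) / t^3    [power of a power]
= ((((t^(-8) · s^8) / s^4) · ((t^5)^2)) · t) / t^3    [power of a power]
= ((((t^(-8) · s^8) / s^4) · t^10) · t) / t^3    [power of a power]
= s^4    [quotient of powers; product of powers]

s^4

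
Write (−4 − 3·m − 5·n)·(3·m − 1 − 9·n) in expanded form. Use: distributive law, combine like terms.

(−4 − 3·m − 5·n)·(3·m − 1 − 9·n)
= −12·m + 4 + 36·n − 9·m² + 3·m + 27·m·n − 15·m·n + 5·n + 45·n²    [distributive law]
= −9·m + 4 + 41·n − 9·m² + 12·m·n + 45·n²    [combine like terms]

−9·m + 4 + 41·n − 9·m² + 12·m·n + 45·n²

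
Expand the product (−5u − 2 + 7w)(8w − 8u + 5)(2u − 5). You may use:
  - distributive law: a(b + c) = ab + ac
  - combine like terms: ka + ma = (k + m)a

−192u^2w + 518uw + 80u^3 − 218u^2 + 25u − 95w + 50 + 112uw^2 − 280w^2

(−5u − 2 + 7w)(8w − 8u + 5)(2u − 5)
= (−40uw + 40u^2 − 25u − 16w + 16u − 10 + 56w^2 − 56uw + 35w)(2u − 5)    [distributive law]
= (−96uw + 40u^2 − 9u + 19w − 10 + 56w^2)(2u − 5)    [combine like terms]
= −192u^2w + 480uw + 80u^3 − 200u^2 − 18u^2 + 45u + 38uw − 95w − 20u + 50 + 112uw^2 − 280w^2    [distributive law]
= −192u^2w + 518uw + 80u^3 − 218u^2 + 25u − 95w + 50 + 112uw^2 − 280w^2    [combine like terms]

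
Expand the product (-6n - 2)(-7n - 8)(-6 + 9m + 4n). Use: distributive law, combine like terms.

(-6n - 2)(-7n - 8)(-6 + 9m + 4n)
= (42n² + 48n + 14n + 16)(-6 + 9m + 4n)    [distributive law]
= (42n² + 62n + 16)(-6 + 9m + 4n)    [combine like terms]
= -252n² + 378mn² + 168n³ - 372n + 558mn + 248n² - 96 + 144m + 64n    [distributive law]
= -4n² + 378mn² + 168n³ - 308n + 558mn - 96 + 144m    [combine like terms]

-4n² + 378mn² + 168n³ - 308n + 558mn - 96 + 144m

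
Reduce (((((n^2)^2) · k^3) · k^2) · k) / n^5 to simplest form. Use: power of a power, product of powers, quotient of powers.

k^6·n^(-1)

(((((n^2)^2) · k^3) · k^2) · k) / n^5
= (((n^4 · k^3) · k^2) · k) / n^5    [power of a power]
= k^6·n^(-1)    [quotient of powers; product of powers]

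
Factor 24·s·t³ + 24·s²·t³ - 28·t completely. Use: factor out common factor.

24·s·t³ + 24·s²·t³ - 28·t
= 4(6·s·t³ + 6·s²·t³ - 7·t)    [factor out 4]
= 4·t(6·s·t² + 6·s²·t² - 7)    [factor out t]

4·t(6·s·t² + 6·s²·t² - 7)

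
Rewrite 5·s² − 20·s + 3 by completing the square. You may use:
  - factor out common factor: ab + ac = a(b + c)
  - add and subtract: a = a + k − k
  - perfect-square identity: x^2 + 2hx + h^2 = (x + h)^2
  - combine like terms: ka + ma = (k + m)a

5·s² − 20·s + 3
= 5(s² − 4·s) + 3    [factor out 5 from the s-terms]
= 5(s² − 4·s + 4 − 4) + 3    [add and subtract 4 inside the bracket]
= 5(s − 2)² − 20 + 3    [perfect-square identity]
= 5(s − 2)² − 17    [combine constants]

5(s − 2)² − 17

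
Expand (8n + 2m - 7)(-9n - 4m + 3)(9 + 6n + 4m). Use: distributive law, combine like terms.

(8n + 2m - 7)(-9n - 4m + 3)(9 + 6n + 4m)
= (-72n^2 - 32mn + 24n - 18mn - 8m^2 + 6m + 63n + 28m - 21)(9 + 6n + 4m)    [distributive law]
= (-72n^2 - 50mn + 87n - 8m^2 + 34m - 21)(9 + 6n + 4m)    [combine like terms]
= -648n^2 - 432n^3 - 288mn^2 - 450mn - 300mn^2 - 200m^2n + 783n + 522n^2 + 348mn - 72m^2 - 48m^2n - 32m^3 + 306m + 204mn + 136m^2 - 189 - 126n - 84m    [distributive law]
= -126n^2 - 432n^3 - 588mn^2 + 102mn - 248m^2n + 657n + 64m^2 - 32m^3 + 222m - 189    [combine like terms]

-126n^2 - 432n^3 - 588mn^2 + 102mn - 248m^2n + 657n + 64m^2 - 32m^3 + 222m - 189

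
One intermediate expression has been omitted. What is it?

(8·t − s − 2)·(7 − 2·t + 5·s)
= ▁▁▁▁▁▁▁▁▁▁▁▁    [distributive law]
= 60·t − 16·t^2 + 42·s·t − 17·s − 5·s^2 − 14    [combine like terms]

Applying distributive law to the line above:

56·t − 16·t^2 + 40·s·t − 7·s + 2·s·t − 5·s^2 − 14 + 4·t − 10·s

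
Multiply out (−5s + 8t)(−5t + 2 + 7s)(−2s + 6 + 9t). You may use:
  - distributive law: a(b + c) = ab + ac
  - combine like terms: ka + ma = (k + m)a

(−5s + 8t)(−5t + 2 + 7s)(−2s + 6 + 9t)
= (25st − 10s − 35s² − 40t² + 16t + 56st)(−2s + 6 + 9t)    [distributive law]
= (81st − 10s − 35s² − 40t² + 16t)(−2s + 6 + 9t)    [combine like terms]
= −162s²t + 486st + 729st² + 20s² − 60s − 90st + 70s³ − 210s² − 315s²t + 80st² − 240t² − 360t³ − 32st + 96t + 144t²    [distributive law]
= −477s²t + 364st + 809st² − 190s² − 60s + 70s³ − 96t² − 360t³ + 96t    [combine like terms]

−477s²t + 364st + 809st² − 190s² − 60s + 70s³ − 96t² − 360t³ + 96t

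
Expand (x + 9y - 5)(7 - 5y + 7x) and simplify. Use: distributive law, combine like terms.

(x + 9y - 5)(7 - 5y + 7x)
= 7x - 5xy + 7x^2 + 63y - 45y^2 + 63xy - 35 + 25y - 35x    [distributive law]
= -28x + 58xy + 7x^2 + 88y - 45y^2 - 35    [combine like terms]

-28x + 58xy + 7x^2 + 88y - 45y^2 - 35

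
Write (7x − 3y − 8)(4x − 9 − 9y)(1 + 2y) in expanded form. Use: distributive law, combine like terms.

28x^2 + 56x^2y − 95x − 265xy − 150xy^2 + 243y + 225y^2 + 54y^3 + 72

(7x − 3y − 8)(4x − 9 − 9y)(1 + 2y)
= (28x^2 − 63x − 63xy − 12xy + 27y + 27y^2 − 32x + 72 + 72y)(1 + 2y)    [distributive law]
= (28x^2 − 95x − 75xy + 99y + 27y^2 + 72)(1 + 2y)    [combine like terms]
= 28x^2 + 56x^2y − 95x − 190xy − 75xy − 150xy^2 + 99y + 198y^2 + 27y^2 + 54y^3 + 72 + 144y    [distributive law]
= 28x^2 + 56x^2y − 95x − 265xy − 150xy^2 + 243y + 225y^2 + 54y^3 + 72    [combine like terms]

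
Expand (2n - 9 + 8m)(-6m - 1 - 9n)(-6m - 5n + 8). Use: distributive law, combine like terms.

744m²n + 528mn² - 1376mn - 539n² + 587n + 90n³ - 660m² + 314m + 72 + 288m³

(2n - 9 + 8m)(-6m - 1 - 9n)(-6m - 5n + 8)
= (-12mn - 2n - 18n² + 54m + 9 + 81n - 48m² - 8m - 72mn)(-6m - 5n + 8)    [distributive law]
= (-84mn + 79n - 18n² + 46m + 9 - 48m²)(-6m - 5n + 8)    [combine like terms]
= 504m²n + 420mn² - 672mn - 474mn - 395n² + 632n + 108mn² + 90n³ - 144n² - 276m² - 230mn + 368m - 54m - 45n + 72 + 288m³ + 240m²n - 384m²    [distributive law]
= 744m²n + 528mn² - 1376mn - 539n² + 587n + 90n³ - 660m² + 314m + 72 + 288m³    [combine like terms]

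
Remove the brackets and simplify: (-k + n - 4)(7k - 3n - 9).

(-k + n - 4)(7k - 3n - 9)
= -7k^2 + 3kn + 9k + 7kn - 3n^2 - 9n - 28k + 12n + 36    [distributive law]
= -7k^2 + 10kn - 19k - 3n^2 + 3n + 36    [combine like terms]

-7k^2 + 10kn - 19k - 3n^2 + 3n + 36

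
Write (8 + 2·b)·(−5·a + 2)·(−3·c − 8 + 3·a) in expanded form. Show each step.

120·a·c + 368·a − 120·a^2 − 48·c − 128 + 30·a·b·c + 92·a·b − 30·a^2·b − 12·b·c − 32·b

(8 + 2·b)·(−5·a + 2)·(−3·c − 8 + 3·a)
= (−40·a + 16 − 10·a·b + 4·b)·(−3·c − 8 + 3·a)    [distributive law]
= 120·a·c + 320·a − 120·a^2 − 48·c − 128 + 48·a + 30·a·b·c + 80·a·b − 30·a^2·b − 12·b·c − 32·b + 12·a·b    [distributive law]
= 120·a·c + 368·a − 120·a^2 − 48·c − 128 + 30·a·b·c + 92·a·b − 30·a^2·b − 12·b·c − 32·b    [combine like terms]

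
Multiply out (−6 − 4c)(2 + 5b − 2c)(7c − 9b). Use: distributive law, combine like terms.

(−6 − 4c)(2 + 5b − 2c)(7c − 9b)
= (−12 − 30b + 12c − 8c − 20bc + 8c²)(7c − 9b)    [distributive law]
= (−12 − 30b + 4c − 20bc + 8c²)(7c − 9b)    [combine like terms]
= −84c + 108b − 210bc + 270b² + 28c² − 36bc − 140bc² + 180b²c + 56c³ − 72bc²    [distributive law]
= −84c + 108b − 246bc + 270b² + 28c² − 212bc² + 180b²c + 56c³    [combine like terms]

−84c + 108b − 246bc + 270b² + 28c² − 212bc² + 180b²c + 56c³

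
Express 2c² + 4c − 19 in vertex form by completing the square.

2c² + 4c − 19
= 2(c² + 2c) − 19    [factor out 2 from the c-terms]
= 2(c² + 2c + 1 − 1) − 19    [add and subtract 1 inside the bracket]
= 2(c + 1)² − 2 − 19    [perfect-square identity]
= 2(c + 1)² − 21    [combine constants]

2(c + 1)² − 21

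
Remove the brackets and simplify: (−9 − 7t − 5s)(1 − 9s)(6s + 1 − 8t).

(−9 − 7t − 5s)(1 − 9s)(6s + 1 − 8t)
= (−9 + 81s − 7t + 63st − 5s + 45s^2)(6s + 1 − 8t)    [distributive law]
= (−9 + 76s − 7t + 63st + 45s^2)(6s + 1 − 8t)    [combine like terms]
= −54s − 9 + 72t + 456s^2 + 76s − 608st − 42st − 7t + 56t^2 + 378s^2t + 63st − 504st^2 + 270s^3 + 45s^2 − 360s^2t    [distributive law]
= 22s − 9 + 65t + 501s^2 − 587st + 56t^2 + 18s^2t − 504st^2 + 270s^3    [combine like terms]

22s − 9 + 65t + 501s^2 − 587st + 56t^2 + 18s^2t − 504st^2 + 270s^3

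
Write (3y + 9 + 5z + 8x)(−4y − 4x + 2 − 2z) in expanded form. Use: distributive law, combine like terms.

−12y^2 − 44xy − 30y − 26yz − 20x + 18 − 8z − 36xz − 10z^2 − 32x^2

(3y + 9 + 5z + 8x)(−4y − 4x + 2 − 2z)
= −12y^2 − 12xy + 6y − 6yz − 36y − 36x + 18 − 18z − 20yz − 20xz + 10z − 10z^2 − 32xy − 32x^2 + 16x − 16xz    [distributive law]
= −12y^2 − 44xy − 30y − 26yz − 20x + 18 − 8z − 36xz − 10z^2 − 32x^2    [combine like terms]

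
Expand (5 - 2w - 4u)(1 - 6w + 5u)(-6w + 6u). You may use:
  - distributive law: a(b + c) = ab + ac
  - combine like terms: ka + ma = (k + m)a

-30w + 30u + 192w^2 - 318uw + 126u^2 - 72w^3 - 12uw^2 + 204u^2w - 120u^3

(5 - 2w - 4u)(1 - 6w + 5u)(-6w + 6u)
= (5 - 30w + 25u - 2w + 12w^2 - 10uw - 4u + 24uw - 20u^2)(-6w + 6u)    [distributive law]
= (5 - 32w + 21u + 12w^2 + 14uw - 20u^2)(-6w + 6u)    [combine like terms]
= -30w + 30u + 192w^2 - 192uw - 126uw + 126u^2 - 72w^3 + 72uw^2 - 84uw^2 + 84u^2w + 120u^2w - 120u^3    [distributive law]
= -30w + 30u + 192w^2 - 318uw + 126u^2 - 72w^3 - 12uw^2 + 204u^2w - 120u^3    [combine like terms]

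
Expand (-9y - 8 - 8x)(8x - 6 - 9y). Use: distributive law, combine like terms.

(-9y - 8 - 8x)(8x - 6 - 9y)
= -72xy + 54y + 81y² - 64x + 48 + 72y - 64x² + 48x + 72xy    [distributive law]
= 126y + 81y² - 16x + 48 - 64x²    [combine like terms]

126y + 81y² - 16x + 48 - 64x²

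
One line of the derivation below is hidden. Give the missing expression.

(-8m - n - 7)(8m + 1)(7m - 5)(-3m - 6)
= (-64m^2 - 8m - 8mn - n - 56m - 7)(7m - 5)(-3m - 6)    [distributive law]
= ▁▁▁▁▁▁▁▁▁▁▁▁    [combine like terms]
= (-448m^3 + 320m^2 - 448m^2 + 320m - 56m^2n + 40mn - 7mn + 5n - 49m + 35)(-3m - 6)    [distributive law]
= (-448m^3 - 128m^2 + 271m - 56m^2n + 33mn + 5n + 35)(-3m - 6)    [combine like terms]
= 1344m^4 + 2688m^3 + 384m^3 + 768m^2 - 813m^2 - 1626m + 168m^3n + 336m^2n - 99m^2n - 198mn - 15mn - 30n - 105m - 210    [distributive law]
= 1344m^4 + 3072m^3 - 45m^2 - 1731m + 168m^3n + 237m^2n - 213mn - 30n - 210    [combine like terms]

Applying combine like terms to the line above:

(-64m^2 - 64m - 8mn - n - 7)(7m - 5)(-3m - 6)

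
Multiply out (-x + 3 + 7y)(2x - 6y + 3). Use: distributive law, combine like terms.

-2x² + 20xy + 3x + 3y + 9 - 42y²

(-x + 3 + 7y)(2x - 6y + 3)
= -2x² + 6xy - 3x + 6x - 18y + 9 + 14xy - 42y² + 21y    [distributive law]
= -2x² + 20xy + 3x + 3y + 9 - 42y²    [combine like terms]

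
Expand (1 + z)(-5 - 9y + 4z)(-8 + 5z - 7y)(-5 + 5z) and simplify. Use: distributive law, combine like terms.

(1 + z)(-5 - 9y + 4z)(-8 + 5z - 7y)(-5 + 5z)
= (-5 - 9y + 4z - 5z - 9yz + 4z^2)(-8 + 5z - 7y)(-5 + 5z)    [distributive law]
= (-5 - 9y - z - 9yz + 4z^2)(-8 + 5z - 7y)(-5 + 5z)    [combine like terms]
= (40 - 25z + 35y + 72y - 45yz + 63y^2 + 8z - 5z^2 + 7yz + 72yz - 45yz^2 + 63y^2z - 32z^2 + 20z^3 - 28yz^2)(-5 + 5z)    [distributive law]
= (40 - 17z + 107y + 34yz + 63y^2 - 37z^2 - 73yz^2 + 63y^2z + 20z^3)(-5 + 5z)    [combine like terms]
= -200 + 200z + 85z - 85z^2 - 535y + 535yz - 170yz + 170yz^2 - 315y^2 + 315y^2z + 185z^2 - 185z^3 + 365yz^2 - 365yz^3 - 315y^2z + 315y^2z^2 - 100z^3 + 100z^4    [distributive law]
= -200 + 285z + 100z^2 - 535y + 365yz + 535yz^2 - 315y^2 - 285z^3 - 365yz^3 + 315y^2z^2 + 100z^4    [combine like terms]

-200 + 285z + 100z^2 - 535y + 365yz + 535yz^2 - 315y^2 - 285z^3 - 365yz^3 + 315y^2z^2 + 100z^4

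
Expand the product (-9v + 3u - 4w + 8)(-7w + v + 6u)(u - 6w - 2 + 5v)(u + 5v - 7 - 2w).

(-9v + 3u - 4w + 8)(-7w + v + 6u)(u - 6w - 2 + 5v)(u + 5v - 7 - 2w)
= (63vw - 9v^2 - 54uv - 21uw + 3uv + 18u^2 + 28w^2 - 4vw - 24uw - 56w + 8v + 48u)(u - 6w - 2 + 5v)(u + 5v - 7 - 2w)    [distributive law]
= (59vw - 9v^2 - 51uv - 45uw + 18u^2 + 28w^2 - 56w + 8v + 48u)(u - 6w - 2 + 5v)(u + 5v - 7 - 2w)    [combine like terms]
= (59uvw - 354vw^2 - 118vw + 295v^2w - 9uv^2 + 54v^2w + 18v^2 - 45v^3 - 51u^2v + 306uvw + 102uv - 255uv^2 - 45u^2w + 270uw^2 + 90uw - 225uvw + 18u^3 - 108u^2w - 36u^2 + 90u^2v + 28uw^2 - 168w^3 - 56w^2 + 140vw^2 - 56uw + 336w^2 + 112w - 280vw + 8uv - 48vw - 16v + 40v^2 + 48u^2 - 288uw - 96u + 240uv)(u + 5v - 7 - 2w)    [distributive law]
= (140uvw - 214vw^2 - 446vw + 349v^2w - 264uv^2 + 58v^2 - 45v^3 + 39u^2v + 350uv - 153u^2w + 298uw^2 - 254uw + 18u^3 + 12u^2 - 168w^3 + 280w^2 + 112w - 16v - 96u)(u + 5v - 7 - 2w)    [combine like terms]
= 140u^2vw + 700uv^2w - 980uvw - 280uvw^2 - 214uvw^2 - 1070v^2w^2 + 1498vw^2 + 428vw^3 - 446uvw - 2230v^2w + 3122vw + 892vw^2 + 349uv^2w + 1745v^3w - 2443v^2w - 698v^2w^2 - 264u^2v^2 - 1320uv^3 + 1848uv^2 + 528uv^2w + 58uv^2 + 290v^3 - 406v^2 - 116v^2w - 45uv^3 - 225v^4 + 315v^3 + 90v^3w + 39u^3v + 195u^2v^2 - 273u^2v - 78u^2vw + 350u^2v + 1750uv^2 - 2450uv - 700uvw - 153u^3w - 765u^2vw + 1071u^2w + 306u^2w^2 + 298u^2w^2 + 1490uvw^2 - 2086uw^2 - 596uw^3 - 254u^2w - 1270uvw + 1778uw + 508uw^2 + 18u^4 + 90u^3v - 126u^3 - 36u^3w + 12u^3 + 60u^2v - 84u^2 - 24u^2w - 168uw^3 - 840vw^3 + 1176w^3 + 336w^4 + 280uw^2 + 1400vw^2 - 1960w^2 - 560w^3 + 112uw + 560vw - 784w - 224w^2 - 16uv - 80v^2 + 112v + 32vw - 96u^2 - 480uv + 672u + 192uw    [distributive law]
= -703u^2vw + 1577uv^2w - 3396uvw + 996uvw^2 - 1768v^2w^2 + 3790vw^2 - 412vw^3 - 4789v^2w + 3714vw + 1835v^3w - 69u^2v^2 - 1365uv^3 + 3656uv^2 + 605v^3 - 486v^2 - 225v^4 + 129u^3v + 137u^2v - 2946uv - 189u^3w + 793u^2w + 604u^2w^2 - 1298uw^2 - 764uw^3 + 2082uw + 18u^4 - 114u^3 - 180u^2 + 616w^3 + 336w^4 - 2184w^2 - 784w + 112v + 672u    [combine like terms]

-703u^2vw + 1577uv^2w - 3396uvw + 996uvw^2 - 1768v^2w^2 + 3790vw^2 - 412vw^3 - 4789v^2w + 3714vw + 1835v^3w - 69u^2v^2 - 1365uv^3 + 3656uv^2 + 605v^3 - 486v^2 - 225v^4 + 129u^3v + 137u^2v - 2946uv - 189u^3w + 793u^2w + 604u^2w^2 - 1298uw^2 - 764uw^3 + 2082uw + 18u^4 - 114u^3 - 180u^2 + 616w^3 + 336w^4 - 2184w^2 - 784w + 112v + 672u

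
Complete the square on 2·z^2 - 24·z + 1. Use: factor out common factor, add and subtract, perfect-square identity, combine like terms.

2(z - 6)^2 - 71

2·z^2 - 24·z + 1
= 2(z^2 - 12·z) + 1    [factor out 2 from the z-terms]
= 2(z^2 - 12·z + 36 - 36) + 1    [add and subtract 36 inside the bracket]
= 2(z - 6)^2 - 72 + 1    [perfect-square identity]
= 2(z - 6)^2 - 71    [combine constants]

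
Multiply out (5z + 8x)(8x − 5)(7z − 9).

280xz^2 − 640xz − 175z^2 + 225z + 448x^2z − 576x^2 + 360x

(5z + 8x)(8x − 5)(7z − 9)
= (40xz − 25z + 64x^2 − 40x)(7z − 9)    [distributive law]
= 280xz^2 − 360xz − 175z^2 + 225z + 448x^2z − 576x^2 − 280xz + 360x    [distributive law]
= 280xz^2 − 640xz − 175z^2 + 225z + 448x^2z − 576x^2 + 360x    [combine like terms]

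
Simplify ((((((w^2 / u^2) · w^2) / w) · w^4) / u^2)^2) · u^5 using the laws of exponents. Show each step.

u^(-3)·w^14

((((((w^2 / u^2) · w^2) / w) · w^4) / u^2)^2) · u^5
= ((((((w^2 / u^2) · w^2) / w) · w^4)^2) / ((u^2)^2)) · u^5    [power of a quotient]
= ((((((w^2 / u^2) · w^2) / w)^2) · ((w^4)^2)) / ((u^2)^2)) · u^5    [power of a product]
= ((((((w^2 / u^2) · w^2)^2) / (w^2)) · ((w^4)^2)) / ((u^2)^2)) · u^5    [power of a quotient]
= ((((((w^2 / u^2)^2) · ((w^2)^2)) / (w^2)) · ((w^4)^2)) / ((u^2)^2)) · u^5    [power of a product]
= (((((((w^2)^2) / ((u^2)^2)) · ((w^2)^2)) / (w^2)) · ((w^4)^2)) / ((u^2)^2)) · u^5    [power of a quotient]
= (((((w^4 / ((u^2)^2)) · ((w^2)^2)) / (w^2)) · ((w^4)^2)) / ((u^2)^2)) · u^5    [power of a power]
= (((((w^4 / u^4) · ((w^2)^2)) / (w^2)) · ((w^4)^2)) / ((u^2)^2)) · u^5    [power of a power]
= (((((w^4 / u^4) · w^4) / (w^2)) · ((w^4)^2)) / ((u^2)^2)) · u^5    [power of a power]
= (((((w^4 / u^4) · w^4) / w^2) · w^8) / ((u^2)^2)) · u^5    [power of a power]
= (((((w^4 / u^4) · w^4) / w^2) · w^8) / u^4) · u^5    [power of a power]
= u^(-3)·w^14    [quotient of powers; product of powers]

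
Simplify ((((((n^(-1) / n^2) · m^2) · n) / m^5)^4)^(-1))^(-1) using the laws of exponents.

((((((n^(-1) / n^2) · m^2) · n) / m^5)^4)^(-1))^(-1)
= (((((n^(-1) / n^2) · m^2) · n) / m^5)^4)^1    [power of a power]
= ((((n^(-1) / n^2) · m^2) · n) / m^5)^4    [power of a power]
= ((((n^(-1) / n^2) · m^2) · n)^4) / ((m^5)^4)    [power of a quotient]
= ((((n^(-1) / n^2) · m^2)^4) · (n^4)) / ((m^5)^4)    [power of a product]
= ((((n^(-1) / n^2)^4) · ((m^2)^4)) · (n^4)) / ((m^5)^4)    [power of a product]
= (((((n^(-1))^4) / ((n^2)^4)) · ((m^2)^4)) · (n^4)) / ((m^5)^4)    [power of a quotient]
= (((n^(-4) / ((n^2)^4)) · ((m^2)^4)) · (n^4)) / ((m^5)^4)    [power of a power]
= (((n^(-4) / n^8) · ((m^2)^4)) · (n^4)) / ((m^5)^4)    [power of a power]
= ((n^(-12) · ((m^2)^4)) · (n^4)) / ((m^5)^4)    [quotient of powers]
= ((n^(-12) · m^8) · (n^4)) / ((m^5)^4)    [power of a power]
= ((n^(-12) · m^8) · n^4) / m^20    [power of a power]
= m^(-12)n^(-8)    [quotient of powers; product of powers]

m^(-12)n^(-8)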